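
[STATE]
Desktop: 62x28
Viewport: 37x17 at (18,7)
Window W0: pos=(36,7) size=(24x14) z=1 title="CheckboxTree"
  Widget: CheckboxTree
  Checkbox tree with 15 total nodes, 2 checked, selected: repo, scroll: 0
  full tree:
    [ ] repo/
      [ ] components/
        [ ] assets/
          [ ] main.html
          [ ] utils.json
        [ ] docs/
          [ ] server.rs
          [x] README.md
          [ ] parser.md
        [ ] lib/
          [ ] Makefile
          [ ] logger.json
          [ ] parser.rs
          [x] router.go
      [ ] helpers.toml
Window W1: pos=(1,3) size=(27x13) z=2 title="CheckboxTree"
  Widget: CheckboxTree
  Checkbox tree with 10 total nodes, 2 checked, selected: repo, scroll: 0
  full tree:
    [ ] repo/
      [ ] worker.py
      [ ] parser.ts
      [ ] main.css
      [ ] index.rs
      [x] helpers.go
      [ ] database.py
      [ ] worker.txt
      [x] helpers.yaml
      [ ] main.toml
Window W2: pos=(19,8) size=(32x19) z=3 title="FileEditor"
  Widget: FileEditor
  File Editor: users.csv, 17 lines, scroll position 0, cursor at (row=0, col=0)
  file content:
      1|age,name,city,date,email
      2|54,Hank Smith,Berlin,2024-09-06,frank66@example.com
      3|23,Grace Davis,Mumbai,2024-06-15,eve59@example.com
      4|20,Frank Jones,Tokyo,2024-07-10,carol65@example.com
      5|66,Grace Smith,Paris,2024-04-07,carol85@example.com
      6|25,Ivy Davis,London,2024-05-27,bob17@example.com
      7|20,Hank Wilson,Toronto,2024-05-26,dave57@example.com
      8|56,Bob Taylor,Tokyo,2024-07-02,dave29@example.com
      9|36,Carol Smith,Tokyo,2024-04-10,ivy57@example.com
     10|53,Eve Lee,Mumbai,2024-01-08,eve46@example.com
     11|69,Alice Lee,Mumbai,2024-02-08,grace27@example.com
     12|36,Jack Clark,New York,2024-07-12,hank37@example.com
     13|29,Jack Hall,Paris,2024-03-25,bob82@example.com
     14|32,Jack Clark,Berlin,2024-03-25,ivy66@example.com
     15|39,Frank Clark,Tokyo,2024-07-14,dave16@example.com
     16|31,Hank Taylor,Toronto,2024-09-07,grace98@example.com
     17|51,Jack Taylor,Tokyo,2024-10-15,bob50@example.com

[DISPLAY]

         ┃        ┏━━━━━━━━━━━━━━━━━━
 ┏━━━━━━━━━━━━━━━━━━━━━━━━━━━━━━┓    
 ┃ FileEditor                   ┃────
 ┠──────────────────────────────┨    
o┃█ge,name,city,date,email     ▲┃nts/
p┃54,Hank Smith,Berlin,2024-09-█┃s/  
t┃23,Grace Davis,Mumbai,2024-06░┃n.ht
a┃20,Frank Jones,Tokyo,2024-07-░┃ls.j
━┃66,Grace Smith,Paris,2024-04-░┃    
 ┃25,Ivy Davis,London,2024-05-2░┃ver.
 ┃20,Hank Wilson,Toronto,2024-0░┃DME.
 ┃56,Bob Taylor,Tokyo,2024-07-0░┃ser.
 ┃36,Carol Smith,Tokyo,2024-04-░┃    
 ┃53,Eve Lee,Mumbai,2024-01-08,░┃━━━━
 ┃69,Alice Lee,Mumbai,2024-02-0░┃    
 ┃36,Jack Clark,New York,2024-0░┃    
 ┃29,Jack Hall,Paris,2024-03-25░┃    


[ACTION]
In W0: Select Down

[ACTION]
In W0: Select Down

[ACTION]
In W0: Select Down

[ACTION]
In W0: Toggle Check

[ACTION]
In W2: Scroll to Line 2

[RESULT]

         ┃        ┏━━━━━━━━━━━━━━━━━━
 ┏━━━━━━━━━━━━━━━━━━━━━━━━━━━━━━┓    
 ┃ FileEditor                   ┃────
 ┠──────────────────────────────┨    
o┃54,Hank Smith,Berlin,2024-09-▲┃nts/
p┃23,Grace Davis,Mumbai,2024-06░┃s/  
t┃20,Frank Jones,Tokyo,2024-07-░┃n.ht
a┃66,Grace Smith,Paris,2024-04-░┃ls.j
━┃25,Ivy Davis,London,2024-05-2░┃    
 ┃20,Hank Wilson,Toronto,2024-0░┃ver.
 ┃56,Bob Taylor,Tokyo,2024-07-0░┃DME.
 ┃36,Carol Smith,Tokyo,2024-04-█┃ser.
 ┃53,Eve Lee,Mumbai,2024-01-08,░┃    
 ┃69,Alice Lee,Mumbai,2024-02-0░┃━━━━
 ┃36,Jack Clark,New York,2024-0░┃    
 ┃29,Jack Hall,Paris,2024-03-25░┃    
 ┃32,Jack Clark,Berlin,2024-03-░┃    


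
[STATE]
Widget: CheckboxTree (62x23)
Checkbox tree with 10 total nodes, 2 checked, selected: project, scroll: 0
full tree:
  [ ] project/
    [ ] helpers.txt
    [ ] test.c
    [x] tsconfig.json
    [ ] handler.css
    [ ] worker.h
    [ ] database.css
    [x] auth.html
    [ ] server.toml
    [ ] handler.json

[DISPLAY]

>[-] project/                                                 
   [ ] helpers.txt                                            
   [ ] test.c                                                 
   [x] tsconfig.json                                          
   [ ] handler.css                                            
   [ ] worker.h                                               
   [ ] database.css                                           
   [x] auth.html                                              
   [ ] server.toml                                            
   [ ] handler.json                                           
                                                              
                                                              
                                                              
                                                              
                                                              
                                                              
                                                              
                                                              
                                                              
                                                              
                                                              
                                                              
                                                              


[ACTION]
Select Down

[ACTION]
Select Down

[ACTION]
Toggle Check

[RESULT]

 [-] project/                                                 
   [ ] helpers.txt                                            
>  [x] test.c                                                 
   [x] tsconfig.json                                          
   [ ] handler.css                                            
   [ ] worker.h                                               
   [ ] database.css                                           
   [x] auth.html                                              
   [ ] server.toml                                            
   [ ] handler.json                                           
                                                              
                                                              
                                                              
                                                              
                                                              
                                                              
                                                              
                                                              
                                                              
                                                              
                                                              
                                                              
                                                              


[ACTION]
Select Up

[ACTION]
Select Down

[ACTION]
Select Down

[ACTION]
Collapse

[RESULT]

 [-] project/                                                 
   [ ] helpers.txt                                            
   [x] test.c                                                 
>  [x] tsconfig.json                                          
   [ ] handler.css                                            
   [ ] worker.h                                               
   [ ] database.css                                           
   [x] auth.html                                              
   [ ] server.toml                                            
   [ ] handler.json                                           
                                                              
                                                              
                                                              
                                                              
                                                              
                                                              
                                                              
                                                              
                                                              
                                                              
                                                              
                                                              
                                                              


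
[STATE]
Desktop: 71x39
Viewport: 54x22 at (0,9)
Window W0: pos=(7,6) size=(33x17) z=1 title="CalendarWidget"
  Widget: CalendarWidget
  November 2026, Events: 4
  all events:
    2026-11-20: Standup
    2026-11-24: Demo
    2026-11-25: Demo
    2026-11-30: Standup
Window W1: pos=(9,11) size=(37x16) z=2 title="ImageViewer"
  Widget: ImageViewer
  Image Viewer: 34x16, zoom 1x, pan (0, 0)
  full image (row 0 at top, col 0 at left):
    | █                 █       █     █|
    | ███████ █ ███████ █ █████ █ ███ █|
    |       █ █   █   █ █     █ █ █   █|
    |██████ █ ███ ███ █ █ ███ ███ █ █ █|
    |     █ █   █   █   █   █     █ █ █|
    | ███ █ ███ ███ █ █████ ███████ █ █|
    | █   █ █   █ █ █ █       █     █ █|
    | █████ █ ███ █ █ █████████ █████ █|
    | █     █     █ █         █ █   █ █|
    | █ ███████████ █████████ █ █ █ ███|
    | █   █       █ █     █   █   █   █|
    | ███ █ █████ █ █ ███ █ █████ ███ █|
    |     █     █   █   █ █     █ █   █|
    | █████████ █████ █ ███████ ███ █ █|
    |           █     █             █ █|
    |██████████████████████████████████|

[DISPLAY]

       ┃         November 2026         ┃              
       ┃Mo Tu We Th Fr Sa Su           ┃              
       ┃ ┏━━━━━━━━━━━━━━━━━━━━━━━━━━━━━━━━━━━┓        
       ┃ ┃ ImageViewer                       ┃        
       ┃ ┠───────────────────────────────────┨        
       ┃1┃ █                 █       █     █ ┃        
       ┃2┃ ███████ █ ███████ █ █████ █ ███ █ ┃        
       ┃3┃       █ █   █   █ █     █ █ █   █ ┃        
       ┃ ┃██████ █ ███ ███ █ █ ███ ███ █ █ █ ┃        
       ┃ ┃     █ █   █   █   █   █     █ █ █ ┃        
       ┃ ┃ ███ █ ███ ███ █ █████ ███████ █ █ ┃        
       ┃ ┃ █   █ █   █ █ █ █       █     █ █ ┃        
       ┃ ┃ █████ █ ███ █ █ █████████ █████ █ ┃        
       ┗━┃ █     █     █ █         █ █   █ █ ┃        
         ┃ █ ███████████ █████████ █ █ █ ███ ┃        
         ┃ █   █       █ █     █   █   █   █ ┃        
         ┃ ███ █ █████ █ █ ███ █ █████ ███ █ ┃        
         ┗━━━━━━━━━━━━━━━━━━━━━━━━━━━━━━━━━━━┛        
                                                      
                                                      
                                                      
                                                      


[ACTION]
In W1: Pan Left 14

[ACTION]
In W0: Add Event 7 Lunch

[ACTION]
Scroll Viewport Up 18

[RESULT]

                                                      
                                                      
                                                      
                                                      
                                                      
                                                      
       ┏━━━━━━━━━━━━━━━━━━━━━━━━━━━━━━━┓              
       ┃ CalendarWidget                ┃              
       ┠───────────────────────────────┨              
       ┃         November 2026         ┃              
       ┃Mo Tu We Th Fr Sa Su           ┃              
       ┃ ┏━━━━━━━━━━━━━━━━━━━━━━━━━━━━━━━━━━━┓        
       ┃ ┃ ImageViewer                       ┃        
       ┃ ┠───────────────────────────────────┨        
       ┃1┃ █                 █       █     █ ┃        
       ┃2┃ ███████ █ ███████ █ █████ █ ███ █ ┃        
       ┃3┃       █ █   █   █ █     █ █ █   █ ┃        
       ┃ ┃██████ █ ███ ███ █ █ ███ ███ █ █ █ ┃        
       ┃ ┃     █ █   █   █   █   █     █ █ █ ┃        
       ┃ ┃ ███ █ ███ ███ █ █████ ███████ █ █ ┃        
       ┃ ┃ █   █ █   █ █ █ █       █     █ █ ┃        
       ┃ ┃ █████ █ ███ █ █ █████████ █████ █ ┃        


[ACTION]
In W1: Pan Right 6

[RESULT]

                                                      
                                                      
                                                      
                                                      
                                                      
                                                      
       ┏━━━━━━━━━━━━━━━━━━━━━━━━━━━━━━━┓              
       ┃ CalendarWidget                ┃              
       ┠───────────────────────────────┨              
       ┃         November 2026         ┃              
       ┃Mo Tu We Th Fr Sa Su           ┃              
       ┃ ┏━━━━━━━━━━━━━━━━━━━━━━━━━━━━━━━━━━━┓        
       ┃ ┃ ImageViewer                       ┃        
       ┃ ┠───────────────────────────────────┨        
       ┃1┃             █       █     █       ┃        
       ┃2┃██ █ ███████ █ █████ █ ███ █       ┃        
       ┃3┃ █ █   █   █ █     █ █ █   █       ┃        
       ┃ ┃ █ ███ ███ █ █ ███ ███ █ █ █       ┃        
       ┃ ┃ █   █   █   █   █     █ █ █       ┃        
       ┃ ┃ ███ ███ █ █████ ███████ █ █       ┃        
       ┃ ┃ █   █ █ █ █       █     █ █       ┃        
       ┃ ┃ █ ███ █ █ █████████ █████ █       ┃        


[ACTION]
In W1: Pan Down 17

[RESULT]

                                                      
                                                      
                                                      
                                                      
                                                      
                                                      
       ┏━━━━━━━━━━━━━━━━━━━━━━━━━━━━━━━┓              
       ┃ CalendarWidget                ┃              
       ┠───────────────────────────────┨              
       ┃         November 2026         ┃              
       ┃Mo Tu We Th Fr Sa Su           ┃              
       ┃ ┏━━━━━━━━━━━━━━━━━━━━━━━━━━━━━━━━━━━┓        
       ┃ ┃ ImageViewer                       ┃        
       ┃ ┠───────────────────────────────────┨        
       ┃1┃                                   ┃        
       ┃2┃                                   ┃        
       ┃3┃                                   ┃        
       ┃ ┃                                   ┃        
       ┃ ┃                                   ┃        
       ┃ ┃                                   ┃        
       ┃ ┃                                   ┃        
       ┃ ┃                                   ┃        


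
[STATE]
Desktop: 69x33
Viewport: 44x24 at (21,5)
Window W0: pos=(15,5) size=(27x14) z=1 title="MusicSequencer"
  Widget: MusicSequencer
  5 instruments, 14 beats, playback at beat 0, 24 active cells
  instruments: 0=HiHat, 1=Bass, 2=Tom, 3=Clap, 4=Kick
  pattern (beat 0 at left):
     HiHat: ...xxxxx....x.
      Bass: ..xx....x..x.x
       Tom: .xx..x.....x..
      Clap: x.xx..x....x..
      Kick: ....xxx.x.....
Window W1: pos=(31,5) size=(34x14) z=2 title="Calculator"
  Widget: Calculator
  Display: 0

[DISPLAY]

━━━━━━━━━━┏━━━━━━━━━━━━━━━━━━━━━━━━━━━━━━━━┓
cSequencer┃ Calculator                     ┃
──────────┠────────────────────────────────┨
 ▼12345678┃                               0┃
t···█████·┃┌───┬───┬───┬───┐               ┃
s··██····█┃│ 7 │ 8 │ 9 │ ÷ │               ┃
m·██··█···┃├───┼───┼───┼───┤               ┃
p█·██··█··┃│ 4 │ 5 │ 6 │ × │               ┃
k····███·█┃├───┼───┼───┼───┤               ┃
          ┃│ 1 │ 2 │ 3 │ - │               ┃
          ┃├───┼───┼───┼───┤               ┃
          ┃│ 0 │ . │ = │ + │               ┃
          ┃└───┴───┴───┴───┘               ┃
━━━━━━━━━━┗━━━━━━━━━━━━━━━━━━━━━━━━━━━━━━━━┛
                                            
                                            
                                            
                                            
                                            
                                            
                                            
                                            
                                            
                                            


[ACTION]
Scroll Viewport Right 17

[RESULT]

━━━━━━┏━━━━━━━━━━━━━━━━━━━━━━━━━━━━━━━━┓    
uencer┃ Calculator                     ┃    
──────┠────────────────────────────────┨    
345678┃                               0┃    
█████·┃┌───┬───┬───┬───┐               ┃    
█····█┃│ 7 │ 8 │ 9 │ ÷ │               ┃    
··█···┃├───┼───┼───┼───┤               ┃    
█··█··┃│ 4 │ 5 │ 6 │ × │               ┃    
·███·█┃├───┼───┼───┼───┤               ┃    
      ┃│ 1 │ 2 │ 3 │ - │               ┃    
      ┃├───┼───┼───┼───┤               ┃    
      ┃│ 0 │ . │ = │ + │               ┃    
      ┃└───┴───┴───┴───┘               ┃    
━━━━━━┗━━━━━━━━━━━━━━━━━━━━━━━━━━━━━━━━┛    
                                            
                                            
                                            
                                            
                                            
                                            
                                            
                                            
                                            
                                            


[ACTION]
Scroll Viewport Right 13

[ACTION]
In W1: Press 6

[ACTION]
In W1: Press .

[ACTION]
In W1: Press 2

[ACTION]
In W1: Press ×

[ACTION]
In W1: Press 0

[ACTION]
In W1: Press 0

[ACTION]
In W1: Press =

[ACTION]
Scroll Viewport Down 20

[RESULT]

█████·┃┌───┬───┬───┬───┐               ┃    
█····█┃│ 7 │ 8 │ 9 │ ÷ │               ┃    
··█···┃├───┼───┼───┼───┤               ┃    
█··█··┃│ 4 │ 5 │ 6 │ × │               ┃    
·███·█┃├───┼───┼───┼───┤               ┃    
      ┃│ 1 │ 2 │ 3 │ - │               ┃    
      ┃├───┼───┼───┼───┤               ┃    
      ┃│ 0 │ . │ = │ + │               ┃    
      ┃└───┴───┴───┴───┘               ┃    
━━━━━━┗━━━━━━━━━━━━━━━━━━━━━━━━━━━━━━━━┛    
                                            
                                            
                                            
                                            
                                            
                                            
                                            
                                            
                                            
                                            
                                            
                                            
                                            
                                            


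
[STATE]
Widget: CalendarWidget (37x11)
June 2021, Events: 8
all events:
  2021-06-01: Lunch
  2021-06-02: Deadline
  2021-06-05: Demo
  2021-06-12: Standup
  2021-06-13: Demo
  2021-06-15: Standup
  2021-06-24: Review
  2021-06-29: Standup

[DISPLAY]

              June 2021              
Mo Tu We Th Fr Sa Su                 
    1*  2*  3  4  5*  6              
 7  8  9 10 11 12* 13*               
14 15* 16 17 18 19 20                
21 22 23 24* 25 26 27                
28 29* 30                            
                                     
                                     
                                     
                                     


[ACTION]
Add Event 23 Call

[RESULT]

              June 2021              
Mo Tu We Th Fr Sa Su                 
    1*  2*  3  4  5*  6              
 7  8  9 10 11 12* 13*               
14 15* 16 17 18 19 20                
21 22 23* 24* 25 26 27               
28 29* 30                            
                                     
                                     
                                     
                                     


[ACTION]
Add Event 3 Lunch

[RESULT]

              June 2021              
Mo Tu We Th Fr Sa Su                 
    1*  2*  3*  4  5*  6             
 7  8  9 10 11 12* 13*               
14 15* 16 17 18 19 20                
21 22 23* 24* 25 26 27               
28 29* 30                            
                                     
                                     
                                     
                                     


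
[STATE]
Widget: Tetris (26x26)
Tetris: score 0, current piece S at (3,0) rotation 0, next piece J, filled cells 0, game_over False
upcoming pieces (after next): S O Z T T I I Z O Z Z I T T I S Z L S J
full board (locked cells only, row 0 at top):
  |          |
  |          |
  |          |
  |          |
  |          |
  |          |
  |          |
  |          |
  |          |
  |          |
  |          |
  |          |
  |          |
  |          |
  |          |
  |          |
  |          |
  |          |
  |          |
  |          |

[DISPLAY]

    ░░    │Next:          
   ░░     │█              
          │███            
          │               
          │               
          │               
          │Score:         
          │0              
          │               
          │               
          │               
          │               
          │               
          │               
          │               
          │               
          │               
          │               
          │               
          │               
          │               
          │               
          │               
          │               
          │               
          │               


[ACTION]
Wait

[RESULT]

          │Next:          
    ░░    │█              
   ░░     │███            
          │               
          │               
          │               
          │Score:         
          │0              
          │               
          │               
          │               
          │               
          │               
          │               
          │               
          │               
          │               
          │               
          │               
          │               
          │               
          │               
          │               
          │               
          │               
          │               


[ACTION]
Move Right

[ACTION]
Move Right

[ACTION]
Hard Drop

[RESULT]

   █      │Next:          
   ███    │ ░░            
          │░░             
          │               
          │               
          │               
          │Score:         
          │0              
          │               
          │               
          │               
          │               
          │               
          │               
          │               
          │               
          │               
          │               
      ░░  │               
     ░░   │               
          │               
          │               
          │               
          │               
          │               
          │               


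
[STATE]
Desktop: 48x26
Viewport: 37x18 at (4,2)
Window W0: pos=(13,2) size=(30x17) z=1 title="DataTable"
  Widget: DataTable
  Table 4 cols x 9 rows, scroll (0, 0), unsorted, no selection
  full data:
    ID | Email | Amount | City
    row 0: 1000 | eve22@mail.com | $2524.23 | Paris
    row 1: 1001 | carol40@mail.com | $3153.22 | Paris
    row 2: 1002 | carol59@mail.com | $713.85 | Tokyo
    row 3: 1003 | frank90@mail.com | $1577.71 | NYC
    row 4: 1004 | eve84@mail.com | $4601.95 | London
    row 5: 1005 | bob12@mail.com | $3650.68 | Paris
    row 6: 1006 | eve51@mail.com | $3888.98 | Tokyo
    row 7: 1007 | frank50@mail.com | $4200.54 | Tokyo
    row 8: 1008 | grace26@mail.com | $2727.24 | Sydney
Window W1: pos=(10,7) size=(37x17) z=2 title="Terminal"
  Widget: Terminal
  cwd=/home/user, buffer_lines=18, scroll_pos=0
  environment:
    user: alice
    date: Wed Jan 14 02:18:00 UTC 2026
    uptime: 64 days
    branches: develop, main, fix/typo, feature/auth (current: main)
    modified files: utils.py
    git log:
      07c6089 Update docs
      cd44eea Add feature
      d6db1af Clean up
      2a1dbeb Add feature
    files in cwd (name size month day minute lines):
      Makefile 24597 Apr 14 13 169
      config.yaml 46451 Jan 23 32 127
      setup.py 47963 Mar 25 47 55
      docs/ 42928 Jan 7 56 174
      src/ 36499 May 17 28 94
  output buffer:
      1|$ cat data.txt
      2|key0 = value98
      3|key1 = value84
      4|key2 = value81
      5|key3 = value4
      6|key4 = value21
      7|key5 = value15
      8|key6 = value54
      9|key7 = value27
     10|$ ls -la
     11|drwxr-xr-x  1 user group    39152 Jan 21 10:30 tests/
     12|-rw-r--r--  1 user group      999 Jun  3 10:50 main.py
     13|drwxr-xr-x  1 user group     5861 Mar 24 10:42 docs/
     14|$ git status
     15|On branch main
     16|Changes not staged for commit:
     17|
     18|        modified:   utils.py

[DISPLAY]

         ┏━━━━━━━━━━━━━━━━━━━━━━━━━━━
         ┃ DataTable                 
         ┠───────────────────────────
         ┃ID  │Email           │Amoun
         ┃────┼────────────────┼─────
      ┏━━━━━━━━━━━━━━━━━━━━━━━━━━━━━━
      ┃ Terminal                     
      ┠──────────────────────────────
      ┃$ cat data.txt                
      ┃key0 = value98                
      ┃key1 = value84                
      ┃key2 = value81                
      ┃key3 = value4                 
      ┃key4 = value21                
      ┃key5 = value15                
      ┃key6 = value54                
      ┃key7 = value27                
      ┃$ ls -la                      


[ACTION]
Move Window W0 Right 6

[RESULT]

              ┏━━━━━━━━━━━━━━━━━━━━━━
              ┃ DataTable            
              ┠──────────────────────
              ┃ID  │Email           │
              ┃────┼────────────────┼
      ┏━━━━━━━━━━━━━━━━━━━━━━━━━━━━━━
      ┃ Terminal                     
      ┠──────────────────────────────
      ┃$ cat data.txt                
      ┃key0 = value98                
      ┃key1 = value84                
      ┃key2 = value81                
      ┃key3 = value4                 
      ┃key4 = value21                
      ┃key5 = value15                
      ┃key6 = value54                
      ┃key7 = value27                
      ┃$ ls -la                      


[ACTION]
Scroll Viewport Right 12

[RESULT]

       ┏━━━━━━━━━━━━━━━━━━━━━━━━━━━━┓
       ┃ DataTable                  ┃
       ┠────────────────────────────┨
       ┃ID  │Email           │Amount┃
       ┃────┼────────────────┼──────┃
━━━━━━━━━━━━━━━━━━━━━━━━━━━━━━━━━━━┓┃
 Terminal                          ┃┃
───────────────────────────────────┨┃
$ cat data.txt                     ┃┃
key0 = value98                     ┃┃
key1 = value84                     ┃┃
key2 = value81                     ┃┃
key3 = value4                      ┃┃
key4 = value21                     ┃┃
key5 = value15                     ┃┃
key6 = value54                     ┃┃
key7 = value27                     ┃┛
$ ls -la                           ┃ 


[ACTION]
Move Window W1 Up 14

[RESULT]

───────────────────────────────────┨┓
$ cat data.txt                     ┃┃
key0 = value98                     ┃┨
key1 = value84                     ┃┃
key2 = value81                     ┃┃
key3 = value4                      ┃┃
key4 = value21                     ┃┃
key5 = value15                     ┃┃
key6 = value54                     ┃┃
key7 = value27                     ┃┃
$ ls -la                           ┃┃
drwxr-xr-x  1 user group    39152 J┃┃
-rw-r--r--  1 user group      999 J┃┃
drwxr-xr-x  1 user group     5861 M┃┃
━━━━━━━━━━━━━━━━━━━━━━━━━━━━━━━━━━━┛┃
       ┃                            ┃
       ┗━━━━━━━━━━━━━━━━━━━━━━━━━━━━┛
                                     


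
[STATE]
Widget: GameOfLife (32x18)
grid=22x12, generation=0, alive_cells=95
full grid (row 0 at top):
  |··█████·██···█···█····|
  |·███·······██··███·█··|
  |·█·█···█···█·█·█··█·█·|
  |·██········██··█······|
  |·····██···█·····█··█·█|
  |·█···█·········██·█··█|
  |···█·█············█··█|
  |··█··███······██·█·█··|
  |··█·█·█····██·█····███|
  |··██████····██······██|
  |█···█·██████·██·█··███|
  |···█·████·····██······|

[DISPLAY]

Gen: 0                          
··█████·██···█···█····          
·███·······██··███·█··          
·█·█···█···█·█·█··█·█·          
·██········██··█······          
·····██···█·····█··█·█          
·█···█·········██·█··█          
···█·█············█··█          
··█··███······██·█·█··          
··█·█·█····██·█····███          
··██████····██······██          
█···█·██████·██·█··███          
···█·████·····██······          
                                
                                
                                
                                
                                


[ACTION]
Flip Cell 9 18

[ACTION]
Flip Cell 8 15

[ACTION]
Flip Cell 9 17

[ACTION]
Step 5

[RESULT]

Gen: 5                          
██·····███··█·········          
█·█···█···············          
█·······██············          
█·······██············          
█·███····██·█·········          
█·████·····█········██          
█····██········██···██          
··········█·██·███····          
··········███··███·█··          
········██·█·█···██···          
··█···········█·····██          
··██····███····██·██··          
                                
                                
                                
                                
                                


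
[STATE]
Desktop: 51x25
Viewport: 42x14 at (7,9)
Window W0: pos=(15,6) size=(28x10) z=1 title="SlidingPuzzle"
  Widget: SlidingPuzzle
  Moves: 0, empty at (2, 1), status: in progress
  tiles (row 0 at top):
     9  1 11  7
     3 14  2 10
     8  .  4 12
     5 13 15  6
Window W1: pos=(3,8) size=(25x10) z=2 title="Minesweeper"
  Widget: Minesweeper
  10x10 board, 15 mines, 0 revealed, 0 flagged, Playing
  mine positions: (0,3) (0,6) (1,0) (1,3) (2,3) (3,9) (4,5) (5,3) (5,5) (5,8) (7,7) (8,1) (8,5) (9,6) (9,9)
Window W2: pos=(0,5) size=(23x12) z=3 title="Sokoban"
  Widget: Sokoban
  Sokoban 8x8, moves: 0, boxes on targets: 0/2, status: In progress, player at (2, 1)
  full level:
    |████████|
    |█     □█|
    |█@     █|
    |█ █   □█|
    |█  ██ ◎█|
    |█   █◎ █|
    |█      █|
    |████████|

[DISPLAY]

□█             ┃    ┃───┬────┐     ┃      
 █             ┃────┨11 │  7 │     ┃      
□█             ┃    ┃───┼────┤     ┃      
◎█             ┃    ┃ 2 │ 10 │     ┃      
 █             ┃    ┃───┼────┤     ┃      
 █             ┃    ┃ 4 │ 12 │     ┃      
██             ┃    ┃━━━━━━━━━━━━━━┛      
━━━━━━━━━━━━━━━┛    ┃                     
━━━━━━━━━━━━━━━━━━━━┛                     
                                          
                                          
                                          
                                          
                                          


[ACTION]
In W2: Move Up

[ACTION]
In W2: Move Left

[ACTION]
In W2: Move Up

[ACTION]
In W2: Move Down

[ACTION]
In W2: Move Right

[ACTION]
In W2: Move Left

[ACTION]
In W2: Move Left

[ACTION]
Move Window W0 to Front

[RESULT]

□█      ┃┌────┬────┬────┬────┐     ┃      
 █      ┃│  9 │  1 │ 11 │  7 │     ┃      
□█      ┃├────┼────┼────┼────┤     ┃      
◎█      ┃│  3 │ 14 │  2 │ 10 │     ┃      
 █      ┃├────┼────┼────┼────┤     ┃      
 █      ┃│  8 │    │  4 │ 12 │     ┃      
██      ┗━━━━━━━━━━━━━━━━━━━━━━━━━━┛      
━━━━━━━━━━━━━━━┛    ┃                     
━━━━━━━━━━━━━━━━━━━━┛                     
                                          
                                          
                                          
                                          
                                          


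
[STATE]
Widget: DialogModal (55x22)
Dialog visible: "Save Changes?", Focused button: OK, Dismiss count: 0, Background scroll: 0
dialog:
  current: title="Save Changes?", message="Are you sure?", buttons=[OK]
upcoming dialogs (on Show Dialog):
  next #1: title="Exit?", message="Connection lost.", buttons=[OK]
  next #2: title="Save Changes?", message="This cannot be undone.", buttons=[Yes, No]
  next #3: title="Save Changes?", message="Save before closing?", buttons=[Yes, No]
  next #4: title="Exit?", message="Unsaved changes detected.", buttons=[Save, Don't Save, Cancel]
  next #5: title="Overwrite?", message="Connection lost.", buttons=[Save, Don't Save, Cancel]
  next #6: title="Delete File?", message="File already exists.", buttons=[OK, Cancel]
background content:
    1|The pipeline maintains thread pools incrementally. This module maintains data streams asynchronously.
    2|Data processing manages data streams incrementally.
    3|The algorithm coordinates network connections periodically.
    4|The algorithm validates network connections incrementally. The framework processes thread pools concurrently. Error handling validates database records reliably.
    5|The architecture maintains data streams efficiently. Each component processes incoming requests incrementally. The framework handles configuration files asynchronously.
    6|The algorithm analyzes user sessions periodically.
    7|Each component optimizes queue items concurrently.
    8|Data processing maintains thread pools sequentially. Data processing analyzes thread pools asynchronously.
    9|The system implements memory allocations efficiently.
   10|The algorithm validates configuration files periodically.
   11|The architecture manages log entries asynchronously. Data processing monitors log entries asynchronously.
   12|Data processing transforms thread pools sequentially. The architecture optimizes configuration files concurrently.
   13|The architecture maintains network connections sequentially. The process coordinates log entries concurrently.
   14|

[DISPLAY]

The pipeline maintains thread pools incrementally. This
Data processing manages data streams incrementally.    
The algorithm coordinates network connections periodica
The algorithm validates network connections incremental
The architecture maintains data streams efficiently. Ea
The algorithm analyzes user sessions periodically.     
Each component optimizes queue items concurrently.     
Data processing maintains thread pools sequentially. Da
The system implemen┌───────────────┐ions efficiently.  
The algorithm valid│ Save Changes? │n files periodicall
The architecture ma│ Are you sure? │ asynchronously. Da
Data processing tra│      [OK]     │ols sequentially. T
The architecture ma└───────────────┘onnections sequenti
                                                       
                                                       
                                                       
                                                       
                                                       
                                                       
                                                       
                                                       
                                                       


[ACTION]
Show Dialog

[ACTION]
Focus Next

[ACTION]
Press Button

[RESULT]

The pipeline maintains thread pools incrementally. This
Data processing manages data streams incrementally.    
The algorithm coordinates network connections periodica
The algorithm validates network connections incremental
The architecture maintains data streams efficiently. Ea
The algorithm analyzes user sessions periodically.     
Each component optimizes queue items concurrently.     
Data processing maintains thread pools sequentially. Da
The system implements memory allocations efficiently.  
The algorithm validates configuration files periodicall
The architecture manages log entries asynchronously. Da
Data processing transforms thread pools sequentially. T
The architecture maintains network connections sequenti
                                                       
                                                       
                                                       
                                                       
                                                       
                                                       
                                                       
                                                       
                                                       
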